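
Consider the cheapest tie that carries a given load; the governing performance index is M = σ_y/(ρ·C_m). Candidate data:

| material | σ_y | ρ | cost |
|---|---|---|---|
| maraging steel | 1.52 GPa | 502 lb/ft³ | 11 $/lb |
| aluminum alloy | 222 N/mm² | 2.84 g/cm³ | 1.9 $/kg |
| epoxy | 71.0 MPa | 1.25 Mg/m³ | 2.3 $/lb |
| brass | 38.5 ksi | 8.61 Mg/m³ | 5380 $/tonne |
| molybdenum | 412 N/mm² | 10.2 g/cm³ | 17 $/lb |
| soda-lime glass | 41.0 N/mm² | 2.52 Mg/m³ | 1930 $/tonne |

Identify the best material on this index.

After converting to SI:
  maraging steel: σ_y = 1520 MPa, ρ = 8041 kg/m³, cost = 24.25 $/kg
  aluminum alloy: σ_y = 222.0 MPa, ρ = 2840 kg/m³, cost = 1.900 $/kg
  epoxy: σ_y = 71.00 MPa, ρ = 1250 kg/m³, cost = 5.071 $/kg
  brass: σ_y = 265.4 MPa, ρ = 8610 kg/m³, cost = 5.380 $/kg
  molybdenum: σ_y = 412.0 MPa, ρ = 10200 kg/m³, cost = 37.48 $/kg
  soda-lime glass: σ_y = 41.00 MPa, ρ = 2520 kg/m³, cost = 1.930 $/kg
  aluminum alloy: M = 41.1 kN·m per $
  epoxy: M = 11.2 kN·m per $
  soda-lime glass: M = 8.43 kN·m per $
  maraging steel: M = 7.79 kN·m per $
  brass: M = 5.73 kN·m per $
  molybdenum: M = 1.08 kN·m per $
Highest index: aluminum alloy.

aluminum alloy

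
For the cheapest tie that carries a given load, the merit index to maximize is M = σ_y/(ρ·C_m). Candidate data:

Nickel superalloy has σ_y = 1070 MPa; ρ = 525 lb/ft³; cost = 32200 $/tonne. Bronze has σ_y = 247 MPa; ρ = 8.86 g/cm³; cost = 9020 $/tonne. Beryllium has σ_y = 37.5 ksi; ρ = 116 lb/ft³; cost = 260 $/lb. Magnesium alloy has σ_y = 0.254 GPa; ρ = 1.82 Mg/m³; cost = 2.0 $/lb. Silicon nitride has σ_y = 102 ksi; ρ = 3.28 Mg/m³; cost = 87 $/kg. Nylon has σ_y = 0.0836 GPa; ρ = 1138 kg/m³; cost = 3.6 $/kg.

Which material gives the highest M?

magnesium alloy

Putting every candidate on a common basis:
  nickel superalloy: σ_y = 1070 MPa, ρ = 8410 kg/m³, cost = 32.20 $/kg
  bronze: σ_y = 247.0 MPa, ρ = 8860 kg/m³, cost = 9.020 $/kg
  beryllium: σ_y = 258.6 MPa, ρ = 1858 kg/m³, cost = 573.2 $/kg
  magnesium alloy: σ_y = 254.0 MPa, ρ = 1820 kg/m³, cost = 4.409 $/kg
  silicon nitride: σ_y = 703.3 MPa, ρ = 3280 kg/m³, cost = 87.00 $/kg
  nylon: σ_y = 83.60 MPa, ρ = 1138 kg/m³, cost = 3.600 $/kg
  magnesium alloy: M = 31.7 kN·m per $
  nylon: M = 20.4 kN·m per $
  nickel superalloy: M = 3.95 kN·m per $
  bronze: M = 3.09 kN·m per $
  silicon nitride: M = 2.46 kN·m per $
  beryllium: M = 0.243 kN·m per $
Highest index: magnesium alloy.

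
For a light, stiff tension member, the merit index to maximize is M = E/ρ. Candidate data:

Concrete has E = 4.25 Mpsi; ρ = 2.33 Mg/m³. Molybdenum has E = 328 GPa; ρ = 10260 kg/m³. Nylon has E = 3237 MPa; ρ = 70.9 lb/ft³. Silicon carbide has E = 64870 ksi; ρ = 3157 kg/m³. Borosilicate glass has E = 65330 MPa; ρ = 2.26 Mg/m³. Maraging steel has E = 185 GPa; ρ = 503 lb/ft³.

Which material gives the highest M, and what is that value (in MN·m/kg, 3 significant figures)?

Convert each candidate to consistent units, then evaluate M:
  concrete: E = 29.30 GPa, ρ = 2330 kg/m³
  molybdenum: E = 328.0 GPa, ρ = 10260 kg/m³
  nylon: E = 3.237 GPa, ρ = 1136 kg/m³
  silicon carbide: E = 447.3 GPa, ρ = 3157 kg/m³
  borosilicate glass: E = 65.33 GPa, ρ = 2260 kg/m³
  maraging steel: E = 185.0 GPa, ρ = 8057 kg/m³
  silicon carbide: M = 142 MN·m/kg
  molybdenum: M = 32.0 MN·m/kg
  borosilicate glass: M = 28.9 MN·m/kg
  maraging steel: M = 23.0 MN·m/kg
  concrete: M = 12.6 MN·m/kg
  nylon: M = 2.85 MN·m/kg
Silicon carbide ranks first.

silicon carbide, M = 142 MN·m/kg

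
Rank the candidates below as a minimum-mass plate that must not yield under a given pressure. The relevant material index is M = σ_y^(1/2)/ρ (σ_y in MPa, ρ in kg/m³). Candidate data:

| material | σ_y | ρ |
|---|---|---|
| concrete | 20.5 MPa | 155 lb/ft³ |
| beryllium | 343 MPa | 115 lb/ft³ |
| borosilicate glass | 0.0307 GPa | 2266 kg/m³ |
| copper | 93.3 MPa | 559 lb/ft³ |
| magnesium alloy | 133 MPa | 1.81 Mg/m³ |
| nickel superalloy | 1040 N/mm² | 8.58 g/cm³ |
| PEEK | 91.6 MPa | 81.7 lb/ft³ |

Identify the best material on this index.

After converting to SI:
  concrete: σ_y = 20.50 MPa, ρ = 2483 kg/m³
  beryllium: σ_y = 343.0 MPa, ρ = 1842 kg/m³
  borosilicate glass: σ_y = 30.70 MPa, ρ = 2266 kg/m³
  copper: σ_y = 93.30 MPa, ρ = 8954 kg/m³
  magnesium alloy: σ_y = 133.0 MPa, ρ = 1810 kg/m³
  nickel superalloy: σ_y = 1040 MPa, ρ = 8580 kg/m³
  PEEK: σ_y = 91.60 MPa, ρ = 1309 kg/m³
  beryllium: M = 10.1×10⁻³
  PEEK: M = 7.31×10⁻³
  magnesium alloy: M = 6.37×10⁻³
  nickel superalloy: M = 3.76×10⁻³
  borosilicate glass: M = 2.45×10⁻³
  concrete: M = 1.82×10⁻³
  copper: M = 1.08×10⁻³
Highest index: beryllium.

beryllium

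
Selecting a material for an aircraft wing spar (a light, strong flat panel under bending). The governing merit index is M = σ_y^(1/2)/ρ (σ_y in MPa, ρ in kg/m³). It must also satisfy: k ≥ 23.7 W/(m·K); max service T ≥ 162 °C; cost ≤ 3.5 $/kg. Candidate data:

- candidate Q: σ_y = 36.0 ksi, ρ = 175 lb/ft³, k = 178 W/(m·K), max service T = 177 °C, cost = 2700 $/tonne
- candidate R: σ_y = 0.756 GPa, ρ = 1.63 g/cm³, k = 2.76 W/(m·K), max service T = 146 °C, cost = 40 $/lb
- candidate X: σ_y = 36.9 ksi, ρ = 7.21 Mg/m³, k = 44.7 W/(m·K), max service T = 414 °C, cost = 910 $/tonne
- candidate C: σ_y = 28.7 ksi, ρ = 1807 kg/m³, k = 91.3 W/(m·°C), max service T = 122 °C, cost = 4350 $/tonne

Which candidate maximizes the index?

candidate Q

Screen on constraints: k ≥ 23.7 W/(m·K); max service T ≥ 162 °C; cost ≤ 3.5 $/kg. Survivors: candidate Q, candidate X.
After converting to SI:
  candidate Q: σ_y = 248.2 MPa, ρ = 2803 kg/m³
  candidate X: σ_y = 254.4 MPa, ρ = 7210 kg/m³
  candidate Q: M = 5.62×10⁻³
  candidate X: M = 2.21×10⁻³
Candidate Q has the largest M.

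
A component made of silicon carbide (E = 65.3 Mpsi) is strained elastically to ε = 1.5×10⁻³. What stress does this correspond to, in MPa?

E = 65.3 Mpsi = 450.2 GPa.
σ = E·ε = 450200 MPa × 1.5×10⁻³ = 675 MPa.

675 MPa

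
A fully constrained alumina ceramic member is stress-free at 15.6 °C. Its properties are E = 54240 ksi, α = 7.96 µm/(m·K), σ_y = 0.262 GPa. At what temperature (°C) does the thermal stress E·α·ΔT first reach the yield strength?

E = 54240 ksi = 374.0 GPa.
σ_y = 0.262 GPa = 262.0 MPa.
E·α·ΔT = 262.0 MPa ⇒ ΔT = 262.0 / (374.0×10³ × 7.96×10⁻⁶) = 88.01 K.
T = 15.6 + 88.01 = 103.6 °C.

104 °C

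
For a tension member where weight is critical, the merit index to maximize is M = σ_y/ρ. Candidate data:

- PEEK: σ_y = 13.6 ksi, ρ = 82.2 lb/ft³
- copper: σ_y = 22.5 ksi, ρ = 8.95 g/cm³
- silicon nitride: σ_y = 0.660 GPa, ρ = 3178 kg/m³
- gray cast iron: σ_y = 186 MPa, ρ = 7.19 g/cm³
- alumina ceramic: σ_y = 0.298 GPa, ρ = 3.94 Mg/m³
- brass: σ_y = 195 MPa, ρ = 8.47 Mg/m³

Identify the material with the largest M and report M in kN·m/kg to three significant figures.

silicon nitride, M = 208 kN·m/kg

Convert each candidate to consistent units, then evaluate M:
  PEEK: σ_y = 93.77 MPa, ρ = 1317 kg/m³
  copper: σ_y = 155.1 MPa, ρ = 8950 kg/m³
  silicon nitride: σ_y = 660.0 MPa, ρ = 3178 kg/m³
  gray cast iron: σ_y = 186.0 MPa, ρ = 7190 kg/m³
  alumina ceramic: σ_y = 298.0 MPa, ρ = 3940 kg/m³
  brass: σ_y = 195.0 MPa, ρ = 8470 kg/m³
  silicon nitride: M = 208 kN·m/kg
  alumina ceramic: M = 75.6 kN·m/kg
  PEEK: M = 71.2 kN·m/kg
  gray cast iron: M = 25.9 kN·m/kg
  brass: M = 23.0 kN·m/kg
  copper: M = 17.3 kN·m/kg
The maximum is for silicon nitride.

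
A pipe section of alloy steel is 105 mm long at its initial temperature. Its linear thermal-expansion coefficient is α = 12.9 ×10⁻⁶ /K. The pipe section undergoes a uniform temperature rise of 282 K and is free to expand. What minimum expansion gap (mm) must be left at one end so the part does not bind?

0.382 mm

ΔL = α·L₀·ΔT = 12.9×10⁻⁶ × 105 mm × 282.0 K = 0.382 mm.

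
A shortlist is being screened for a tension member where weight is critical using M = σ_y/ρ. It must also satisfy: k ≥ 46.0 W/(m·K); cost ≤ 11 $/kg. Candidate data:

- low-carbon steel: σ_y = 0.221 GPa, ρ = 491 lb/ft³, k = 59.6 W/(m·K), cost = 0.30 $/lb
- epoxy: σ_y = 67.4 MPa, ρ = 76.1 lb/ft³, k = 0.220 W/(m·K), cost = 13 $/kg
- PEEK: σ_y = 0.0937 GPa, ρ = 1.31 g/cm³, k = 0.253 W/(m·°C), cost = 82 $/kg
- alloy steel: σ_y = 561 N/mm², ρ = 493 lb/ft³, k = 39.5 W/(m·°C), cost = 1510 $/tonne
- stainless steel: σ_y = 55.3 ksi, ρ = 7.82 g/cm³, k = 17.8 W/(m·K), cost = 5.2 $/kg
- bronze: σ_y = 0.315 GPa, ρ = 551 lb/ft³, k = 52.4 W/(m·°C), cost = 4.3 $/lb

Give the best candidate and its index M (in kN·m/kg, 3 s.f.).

Screen on constraints: k ≥ 46.0 W/(m·K); cost ≤ 11 $/kg. Survivors: low-carbon steel, bronze.
After converting to SI:
  low-carbon steel: σ_y = 221.0 MPa, ρ = 7865 kg/m³
  bronze: σ_y = 315.0 MPa, ρ = 8826 kg/m³
  bronze: M = 35.7 kN·m/kg
  low-carbon steel: M = 28.1 kN·m/kg
Bronze ranks first.

bronze, M = 35.7 kN·m/kg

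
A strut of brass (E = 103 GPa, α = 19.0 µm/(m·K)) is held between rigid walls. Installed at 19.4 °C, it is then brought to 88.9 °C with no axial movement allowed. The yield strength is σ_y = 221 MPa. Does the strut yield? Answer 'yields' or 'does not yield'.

does not yield

ΔT = 69.50 K. Constrained thermal stress σ = E·α·ΔT = 103.0×10³ MPa × 19.0×10⁻⁶ × 69.50 = 136 MPa (compressive).
Compare to σ_y = 221 MPa: σ < σ_y, so it does not yield.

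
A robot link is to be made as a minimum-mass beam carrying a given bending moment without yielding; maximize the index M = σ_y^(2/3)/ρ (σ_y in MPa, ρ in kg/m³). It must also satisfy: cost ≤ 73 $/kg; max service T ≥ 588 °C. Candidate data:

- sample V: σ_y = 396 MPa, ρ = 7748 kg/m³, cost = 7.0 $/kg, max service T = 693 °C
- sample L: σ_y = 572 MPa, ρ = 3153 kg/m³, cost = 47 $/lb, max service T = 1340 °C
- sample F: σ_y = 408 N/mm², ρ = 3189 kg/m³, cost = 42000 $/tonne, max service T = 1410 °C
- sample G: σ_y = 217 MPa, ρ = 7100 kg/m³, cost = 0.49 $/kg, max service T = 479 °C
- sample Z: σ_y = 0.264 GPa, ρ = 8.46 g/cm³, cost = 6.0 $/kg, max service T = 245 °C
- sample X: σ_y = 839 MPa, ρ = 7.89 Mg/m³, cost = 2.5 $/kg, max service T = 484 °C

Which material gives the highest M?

sample F

Screen on constraints: cost ≤ 73 $/kg; max service T ≥ 588 °C. Survivors: sample V, sample F.
Putting every candidate on a common basis:
  sample V: σ_y = 396.0 MPa, ρ = 7748 kg/m³
  sample F: σ_y = 408.0 MPa, ρ = 3189 kg/m³
  sample F: M = 17.2×10⁻³
  sample V: M = 6.96×10⁻³
Sample F has the largest M.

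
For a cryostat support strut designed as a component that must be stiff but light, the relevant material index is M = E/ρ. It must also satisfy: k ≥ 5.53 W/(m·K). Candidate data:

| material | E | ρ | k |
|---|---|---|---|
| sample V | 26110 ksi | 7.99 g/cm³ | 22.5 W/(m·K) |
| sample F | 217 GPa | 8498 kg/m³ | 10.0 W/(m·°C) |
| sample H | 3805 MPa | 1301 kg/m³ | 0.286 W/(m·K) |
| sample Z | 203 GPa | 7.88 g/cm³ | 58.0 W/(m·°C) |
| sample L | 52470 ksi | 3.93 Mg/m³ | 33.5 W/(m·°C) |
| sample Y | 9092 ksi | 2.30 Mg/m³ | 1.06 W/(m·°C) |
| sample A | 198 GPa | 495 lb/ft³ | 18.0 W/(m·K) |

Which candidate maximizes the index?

Screen on constraints: k ≥ 5.53 W/(m·K). Survivors: sample V, sample F, sample Z, sample L, sample A.
After converting to SI:
  sample V: E = 180.0 GPa, ρ = 7990 kg/m³
  sample F: E = 217.0 GPa, ρ = 8498 kg/m³
  sample Z: E = 203.0 GPa, ρ = 7880 kg/m³
  sample L: E = 361.8 GPa, ρ = 3930 kg/m³
  sample A: E = 198.0 GPa, ρ = 7929 kg/m³
  sample L: M = 92.1 MN·m/kg
  sample Z: M = 25.8 MN·m/kg
  sample F: M = 25.5 MN·m/kg
  sample A: M = 25.0 MN·m/kg
  sample V: M = 22.5 MN·m/kg
Sample L ranks first.

sample L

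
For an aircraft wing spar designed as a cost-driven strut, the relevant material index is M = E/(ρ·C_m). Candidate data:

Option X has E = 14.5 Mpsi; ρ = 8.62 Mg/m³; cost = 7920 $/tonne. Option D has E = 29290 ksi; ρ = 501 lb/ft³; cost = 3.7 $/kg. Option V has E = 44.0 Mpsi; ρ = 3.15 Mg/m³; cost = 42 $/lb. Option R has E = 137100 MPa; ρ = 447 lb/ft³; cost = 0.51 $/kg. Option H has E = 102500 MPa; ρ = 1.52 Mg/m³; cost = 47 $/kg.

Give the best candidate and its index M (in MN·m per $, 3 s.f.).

After converting to SI:
  option X: E = 99.97 GPa, ρ = 8620 kg/m³, cost = 7.920 $/kg
  option D: E = 201.9 GPa, ρ = 8025 kg/m³, cost = 3.700 $/kg
  option V: E = 303.4 GPa, ρ = 3150 kg/m³, cost = 92.59 $/kg
  option R: E = 137.1 GPa, ρ = 7160 kg/m³, cost = 0.5100 $/kg
  option H: E = 102.5 GPa, ρ = 1520 kg/m³, cost = 47.00 $/kg
  option R: M = 37.5 MN·m per $
  option D: M = 6.80 MN·m per $
  option X: M = 1.46 MN·m per $
  option H: M = 1.43 MN·m per $
  option V: M = 1.04 MN·m per $
The maximum is for option R.

option R, M = 37.5 MN·m per $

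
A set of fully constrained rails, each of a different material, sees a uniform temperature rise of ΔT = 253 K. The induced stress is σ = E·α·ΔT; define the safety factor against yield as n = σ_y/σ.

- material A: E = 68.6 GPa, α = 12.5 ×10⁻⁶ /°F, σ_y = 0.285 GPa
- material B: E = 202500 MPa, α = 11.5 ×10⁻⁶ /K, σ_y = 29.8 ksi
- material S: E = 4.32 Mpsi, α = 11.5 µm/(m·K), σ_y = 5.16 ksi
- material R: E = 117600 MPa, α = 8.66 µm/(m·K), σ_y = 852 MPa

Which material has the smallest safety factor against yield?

material B

Converting E to GPa, α to ×10⁻⁶/K, σ_y to MPa, then σ and n for each:
  material A: E = 68.60, α = 22.5, σ_y = 285.0 → σ = 391 MPa, n = 0.730
  material B: E = 202.5, α = 11.5, σ_y = 205.5 → σ = 589 MPa, n = 0.349
  material S: E = 29.79, α = 11.5, σ_y = 35.58 → σ = 86.7 MPa, n = 0.411
  material R: E = 117.6, α = 8.66, σ_y = 852.0 → σ = 258 MPa, n = 3.31
Material B has the lowest safety factor, n = 0.349.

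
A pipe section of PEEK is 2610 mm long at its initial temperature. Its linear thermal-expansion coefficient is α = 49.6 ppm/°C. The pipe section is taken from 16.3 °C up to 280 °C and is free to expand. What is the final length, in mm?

2644.1 mm

ΔT = 280 − 16.3 = 263.7 K.
ΔL = α·L₀·ΔT = 49.6×10⁻⁶ × 2610 mm × 263.7 K = 34.1 mm.
L = L₀ + ΔL = 2610 + 34.1 = 2644.1 mm.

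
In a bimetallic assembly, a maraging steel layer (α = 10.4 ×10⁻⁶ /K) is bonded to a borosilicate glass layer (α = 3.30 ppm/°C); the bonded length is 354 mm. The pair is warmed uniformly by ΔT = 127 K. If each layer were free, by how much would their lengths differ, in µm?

319 µm

Δα = |10.4 − 3.30|×10⁻⁶/K = 7.10×10⁻⁶/K.
ΔL_mismatch = Δα·L·ΔT = 7.10×10⁻⁶ × 354.0 mm × 127.0 K = 319 µm.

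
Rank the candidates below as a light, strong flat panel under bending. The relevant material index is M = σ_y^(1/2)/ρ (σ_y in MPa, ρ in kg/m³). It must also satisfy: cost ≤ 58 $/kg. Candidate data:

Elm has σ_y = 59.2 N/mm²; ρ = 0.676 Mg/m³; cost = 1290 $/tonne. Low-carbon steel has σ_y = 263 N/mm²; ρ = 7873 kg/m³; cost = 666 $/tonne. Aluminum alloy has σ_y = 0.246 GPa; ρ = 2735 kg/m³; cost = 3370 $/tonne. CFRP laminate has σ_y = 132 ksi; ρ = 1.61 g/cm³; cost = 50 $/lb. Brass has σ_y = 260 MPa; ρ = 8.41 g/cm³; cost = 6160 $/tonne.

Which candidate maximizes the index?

elm

Screen on constraints: cost ≤ 58 $/kg. Survivors: elm, low-carbon steel, aluminum alloy, brass.
Convert each candidate to consistent units, then evaluate M:
  elm: σ_y = 59.20 MPa, ρ = 676.0 kg/m³
  low-carbon steel: σ_y = 263.0 MPa, ρ = 7873 kg/m³
  aluminum alloy: σ_y = 246.0 MPa, ρ = 2735 kg/m³
  brass: σ_y = 260.0 MPa, ρ = 8410 kg/m³
  elm: M = 11.4×10⁻³
  aluminum alloy: M = 5.73×10⁻³
  low-carbon steel: M = 2.06×10⁻³
  brass: M = 1.92×10⁻³
The maximum is for elm.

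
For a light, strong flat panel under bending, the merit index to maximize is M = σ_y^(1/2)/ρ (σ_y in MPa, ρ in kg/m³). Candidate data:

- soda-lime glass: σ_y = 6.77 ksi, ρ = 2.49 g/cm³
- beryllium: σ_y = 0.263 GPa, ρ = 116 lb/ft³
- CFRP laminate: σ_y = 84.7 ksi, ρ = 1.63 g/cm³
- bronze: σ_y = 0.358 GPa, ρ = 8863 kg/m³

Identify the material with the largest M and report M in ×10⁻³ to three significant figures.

Putting every candidate on a common basis:
  soda-lime glass: σ_y = 46.68 MPa, ρ = 2490 kg/m³
  beryllium: σ_y = 263.0 MPa, ρ = 1858 kg/m³
  CFRP laminate: σ_y = 584.0 MPa, ρ = 1630 kg/m³
  bronze: σ_y = 358.0 MPa, ρ = 8863 kg/m³
  CFRP laminate: M = 14.8×10⁻³
  beryllium: M = 8.73×10⁻³
  soda-lime glass: M = 2.74×10⁻³
  bronze: M = 2.13×10⁻³
CFRP laminate has the largest M.

CFRP laminate, M = 14.8×10⁻³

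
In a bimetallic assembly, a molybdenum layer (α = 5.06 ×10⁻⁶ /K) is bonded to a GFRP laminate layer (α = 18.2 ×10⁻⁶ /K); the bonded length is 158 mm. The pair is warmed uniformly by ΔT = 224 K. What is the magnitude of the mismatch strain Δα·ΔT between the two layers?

Δα = |5.06 − 18.2|×10⁻⁶/K = 13.1×10⁻⁶/K.
Mismatch strain = Δα·ΔT = 13.1×10⁻⁶ × 224.0 = 2.94×10⁻³.

2.94×10⁻³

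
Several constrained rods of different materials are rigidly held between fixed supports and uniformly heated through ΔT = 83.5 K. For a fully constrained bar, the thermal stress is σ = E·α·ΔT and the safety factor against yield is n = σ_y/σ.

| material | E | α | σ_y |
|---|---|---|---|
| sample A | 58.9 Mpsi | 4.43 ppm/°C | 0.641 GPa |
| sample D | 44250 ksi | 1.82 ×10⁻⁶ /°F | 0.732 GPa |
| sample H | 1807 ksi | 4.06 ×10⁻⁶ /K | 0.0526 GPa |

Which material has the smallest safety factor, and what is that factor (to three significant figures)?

sample A, n = 4.27

Converting E to GPa, α to ×10⁻⁶/K, σ_y to MPa, then σ and n for each:
  sample A: E = 406.1, α = 4.43, σ_y = 641.0 → σ = 150 MPa, n = 4.27
  sample D: E = 305.1, α = 3.28, σ_y = 732.0 → σ = 83.5 MPa, n = 8.77
  sample H: E = 12.46, α = 4.06, σ_y = 52.60 → σ = 4.22 MPa, n = 12.5
The minimum is sample A at n = 4.27.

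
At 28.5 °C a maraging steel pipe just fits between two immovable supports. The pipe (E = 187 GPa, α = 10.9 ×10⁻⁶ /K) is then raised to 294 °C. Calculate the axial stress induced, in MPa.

541 MPa

ΔT = 265.5 K. Constrained thermal stress σ = E·α·ΔT = 187.0×10³ MPa × 10.9×10⁻⁶ × 265.5 = 541 MPa (compressive).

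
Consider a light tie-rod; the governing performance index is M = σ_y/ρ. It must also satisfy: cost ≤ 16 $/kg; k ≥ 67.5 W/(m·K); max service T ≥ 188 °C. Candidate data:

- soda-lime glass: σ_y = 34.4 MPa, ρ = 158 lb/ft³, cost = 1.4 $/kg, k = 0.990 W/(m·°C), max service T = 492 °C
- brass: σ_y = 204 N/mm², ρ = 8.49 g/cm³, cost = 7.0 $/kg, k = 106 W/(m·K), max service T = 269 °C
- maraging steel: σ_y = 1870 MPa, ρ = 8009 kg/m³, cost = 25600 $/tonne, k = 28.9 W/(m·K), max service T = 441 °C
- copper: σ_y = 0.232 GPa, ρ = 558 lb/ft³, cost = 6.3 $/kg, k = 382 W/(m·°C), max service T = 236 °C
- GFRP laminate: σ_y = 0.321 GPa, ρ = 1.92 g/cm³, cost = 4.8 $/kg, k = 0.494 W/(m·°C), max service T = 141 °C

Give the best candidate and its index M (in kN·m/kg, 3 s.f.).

copper, M = 26.0 kN·m/kg

Screen on constraints: cost ≤ 16 $/kg; k ≥ 67.5 W/(m·K); max service T ≥ 188 °C. Survivors: brass, copper.
After converting to SI:
  brass: σ_y = 204.0 MPa, ρ = 8490 kg/m³
  copper: σ_y = 232.0 MPa, ρ = 8938 kg/m³
  copper: M = 26.0 kN·m/kg
  brass: M = 24.0 kN·m/kg
Copper has the largest M.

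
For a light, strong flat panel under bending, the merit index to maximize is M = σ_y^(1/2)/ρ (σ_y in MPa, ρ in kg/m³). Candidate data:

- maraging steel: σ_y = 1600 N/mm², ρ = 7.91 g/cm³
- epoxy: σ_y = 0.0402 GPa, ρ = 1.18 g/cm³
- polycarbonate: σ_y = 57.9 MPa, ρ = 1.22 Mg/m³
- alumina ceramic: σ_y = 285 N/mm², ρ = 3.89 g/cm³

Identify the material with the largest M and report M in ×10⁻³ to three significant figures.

polycarbonate, M = 6.24×10⁻³

After converting to SI:
  maraging steel: σ_y = 1600 MPa, ρ = 7910 kg/m³
  epoxy: σ_y = 40.20 MPa, ρ = 1180 kg/m³
  polycarbonate: σ_y = 57.90 MPa, ρ = 1220 kg/m³
  alumina ceramic: σ_y = 285.0 MPa, ρ = 3890 kg/m³
  polycarbonate: M = 6.24×10⁻³
  epoxy: M = 5.37×10⁻³
  maraging steel: M = 5.06×10⁻³
  alumina ceramic: M = 4.34×10⁻³
Polycarbonate has the largest M.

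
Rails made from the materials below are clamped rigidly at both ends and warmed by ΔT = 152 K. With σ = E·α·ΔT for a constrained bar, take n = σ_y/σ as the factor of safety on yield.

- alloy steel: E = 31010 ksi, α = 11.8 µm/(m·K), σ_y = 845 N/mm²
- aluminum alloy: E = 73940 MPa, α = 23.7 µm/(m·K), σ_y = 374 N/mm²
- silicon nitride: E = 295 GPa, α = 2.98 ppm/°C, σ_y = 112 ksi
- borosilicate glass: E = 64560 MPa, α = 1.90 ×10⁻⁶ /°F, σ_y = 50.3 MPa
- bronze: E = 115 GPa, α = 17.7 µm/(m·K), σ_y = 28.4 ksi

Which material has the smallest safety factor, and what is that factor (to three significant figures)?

bronze, n = 0.633

Converting E to GPa, α to ×10⁻⁶/K, σ_y to MPa, then σ and n for each:
  alloy steel: E = 213.8, α = 11.8, σ_y = 845.0 → σ = 383 MPa, n = 2.20
  aluminum alloy: E = 73.94, α = 23.7, σ_y = 374.0 → σ = 266 MPa, n = 1.40
  silicon nitride: E = 295.0, α = 2.98, σ_y = 772.2 → σ = 134 MPa, n = 5.78
  borosilicate glass: E = 64.56, α = 3.42, σ_y = 50.30 → σ = 33.6 MPa, n = 1.50
  bronze: E = 115.0, α = 17.7, σ_y = 195.8 → σ = 309 MPa, n = 0.633
The minimum is bronze at n = 0.633.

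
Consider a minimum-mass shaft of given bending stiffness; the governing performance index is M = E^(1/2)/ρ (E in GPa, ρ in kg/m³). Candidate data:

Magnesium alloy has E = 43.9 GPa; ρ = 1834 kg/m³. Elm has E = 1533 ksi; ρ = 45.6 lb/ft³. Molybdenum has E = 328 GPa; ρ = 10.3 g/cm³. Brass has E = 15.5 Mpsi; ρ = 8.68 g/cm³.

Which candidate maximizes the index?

Normalizing units and computing the index:
  magnesium alloy: E = 43.90 GPa, ρ = 1834 kg/m³
  elm: E = 10.57 GPa, ρ = 730.4 kg/m³
  molybdenum: E = 328.0 GPa, ρ = 10300 kg/m³
  brass: E = 106.9 GPa, ρ = 8680 kg/m³
  elm: M = 4.45×10⁻³
  magnesium alloy: M = 3.61×10⁻³
  molybdenum: M = 1.76×10⁻³
  brass: M = 1.19×10⁻³
The maximum is for elm.

elm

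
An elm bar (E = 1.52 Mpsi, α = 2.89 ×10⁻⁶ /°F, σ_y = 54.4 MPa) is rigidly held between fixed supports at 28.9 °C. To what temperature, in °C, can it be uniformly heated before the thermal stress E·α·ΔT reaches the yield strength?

1030 °C

E = 1.52 Mpsi = 10.48 GPa.
α = 2.89×10⁻⁶/°F × 9/5 = 5.20×10⁻⁶/K.
E·α·ΔT = 54.40 MPa ⇒ ΔT = 54.40 / (10.48×10³ × 5.20×10⁻⁶) = 997.9 K.
T = 28.9 + 997.9 = 1027 °C.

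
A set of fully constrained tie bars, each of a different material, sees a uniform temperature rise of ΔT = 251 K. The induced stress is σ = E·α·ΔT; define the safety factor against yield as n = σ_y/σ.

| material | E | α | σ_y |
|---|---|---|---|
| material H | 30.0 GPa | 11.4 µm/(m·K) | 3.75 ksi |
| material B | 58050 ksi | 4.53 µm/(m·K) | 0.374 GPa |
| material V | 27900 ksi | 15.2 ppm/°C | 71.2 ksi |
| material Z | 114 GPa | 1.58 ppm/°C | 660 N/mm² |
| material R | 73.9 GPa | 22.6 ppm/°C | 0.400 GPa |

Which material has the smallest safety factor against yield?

Per material, after unit conversion:
  material H: E = 30.00, α = 11.4, σ_y = 25.86 → σ = 85.8 MPa, n = 0.301
  material B: E = 400.2, α = 4.53, σ_y = 374.0 → σ = 455 MPa, n = 0.822
  material V: E = 192.4, α = 15.2, σ_y = 490.9 → σ = 734 MPa, n = 0.669
  material Z: E = 114.0, α = 1.58, σ_y = 660.0 → σ = 45.2 MPa, n = 14.6
  material R: E = 73.90, α = 22.6, σ_y = 400.0 → σ = 419 MPa, n = 0.954
The minimum is material H at n = 0.301.

material H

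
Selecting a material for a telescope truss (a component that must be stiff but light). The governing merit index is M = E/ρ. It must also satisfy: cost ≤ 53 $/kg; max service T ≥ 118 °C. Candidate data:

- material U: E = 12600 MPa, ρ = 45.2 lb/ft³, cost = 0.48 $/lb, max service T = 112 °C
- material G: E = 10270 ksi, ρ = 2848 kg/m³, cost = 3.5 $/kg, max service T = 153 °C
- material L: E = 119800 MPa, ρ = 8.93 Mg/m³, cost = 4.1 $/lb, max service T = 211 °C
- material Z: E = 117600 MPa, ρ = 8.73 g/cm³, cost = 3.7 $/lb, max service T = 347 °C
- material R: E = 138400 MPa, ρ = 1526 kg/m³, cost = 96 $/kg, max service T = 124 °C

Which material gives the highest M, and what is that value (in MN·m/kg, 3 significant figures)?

material G, M = 24.9 MN·m/kg

Screen on constraints: cost ≤ 53 $/kg; max service T ≥ 118 °C. Survivors: material G, material L, material Z.
In SI units:
  material G: E = 70.81 GPa, ρ = 2848 kg/m³
  material L: E = 119.8 GPa, ρ = 8930 kg/m³
  material Z: E = 117.6 GPa, ρ = 8730 kg/m³
  material G: M = 24.9 MN·m/kg
  material Z: M = 13.5 MN·m/kg
  material L: M = 13.4 MN·m/kg
Material G ranks first.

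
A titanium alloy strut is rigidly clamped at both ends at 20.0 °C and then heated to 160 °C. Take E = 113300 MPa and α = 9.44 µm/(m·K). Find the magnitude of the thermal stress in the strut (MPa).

150 MPa

E = 113300 MPa = 113.3 GPa.
ΔT = 140.0 K. Constrained thermal stress σ = E·α·ΔT = 113.3×10³ MPa × 9.44×10⁻⁶ × 140.0 = 150 MPa (compressive).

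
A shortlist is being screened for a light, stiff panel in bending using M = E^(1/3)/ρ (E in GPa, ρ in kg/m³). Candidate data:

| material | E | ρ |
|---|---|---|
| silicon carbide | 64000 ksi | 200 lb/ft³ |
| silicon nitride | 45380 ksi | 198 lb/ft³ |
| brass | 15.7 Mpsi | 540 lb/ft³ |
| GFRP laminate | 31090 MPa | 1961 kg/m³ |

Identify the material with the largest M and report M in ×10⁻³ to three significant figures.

Normalizing units and computing the index:
  silicon carbide: E = 441.3 GPa, ρ = 3204 kg/m³
  silicon nitride: E = 312.9 GPa, ρ = 3172 kg/m³
  brass: E = 108.2 GPa, ρ = 8650 kg/m³
  GFRP laminate: E = 31.09 GPa, ρ = 1961 kg/m³
  silicon carbide: M = 2.38×10⁻³
  silicon nitride: M = 2.14×10⁻³
  GFRP laminate: M = 1.60×10⁻³
  brass: M = 0.551×10⁻³
The maximum is for silicon carbide.

silicon carbide, M = 2.38×10⁻³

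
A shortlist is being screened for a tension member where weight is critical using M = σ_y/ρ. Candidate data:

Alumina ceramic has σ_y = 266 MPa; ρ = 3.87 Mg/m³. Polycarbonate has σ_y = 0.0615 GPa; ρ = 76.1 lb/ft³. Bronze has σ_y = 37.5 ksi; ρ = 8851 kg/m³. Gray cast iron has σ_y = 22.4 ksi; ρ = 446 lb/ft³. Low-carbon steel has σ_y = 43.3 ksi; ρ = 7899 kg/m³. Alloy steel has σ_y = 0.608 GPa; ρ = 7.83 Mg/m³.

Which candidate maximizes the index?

In SI units:
  alumina ceramic: σ_y = 266.0 MPa, ρ = 3870 kg/m³
  polycarbonate: σ_y = 61.50 MPa, ρ = 1219 kg/m³
  bronze: σ_y = 258.6 MPa, ρ = 8851 kg/m³
  gray cast iron: σ_y = 154.4 MPa, ρ = 7144 kg/m³
  low-carbon steel: σ_y = 298.5 MPa, ρ = 7899 kg/m³
  alloy steel: σ_y = 608.0 MPa, ρ = 7830 kg/m³
  alloy steel: M = 77.7 kN·m/kg
  alumina ceramic: M = 68.7 kN·m/kg
  polycarbonate: M = 50.5 kN·m/kg
  low-carbon steel: M = 37.8 kN·m/kg
  bronze: M = 29.2 kN·m/kg
  gray cast iron: M = 21.6 kN·m/kg
Highest index: alloy steel.

alloy steel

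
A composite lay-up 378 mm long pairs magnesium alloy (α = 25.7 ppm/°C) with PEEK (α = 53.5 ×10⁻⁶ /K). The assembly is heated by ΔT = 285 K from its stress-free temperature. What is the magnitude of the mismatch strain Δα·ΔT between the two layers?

Δα = |25.7 − 53.5|×10⁻⁶/K = 27.8×10⁻⁶/K.
Mismatch strain = Δα·ΔT = 27.8×10⁻⁶ × 285.0 = 7.92×10⁻³.

7.92×10⁻³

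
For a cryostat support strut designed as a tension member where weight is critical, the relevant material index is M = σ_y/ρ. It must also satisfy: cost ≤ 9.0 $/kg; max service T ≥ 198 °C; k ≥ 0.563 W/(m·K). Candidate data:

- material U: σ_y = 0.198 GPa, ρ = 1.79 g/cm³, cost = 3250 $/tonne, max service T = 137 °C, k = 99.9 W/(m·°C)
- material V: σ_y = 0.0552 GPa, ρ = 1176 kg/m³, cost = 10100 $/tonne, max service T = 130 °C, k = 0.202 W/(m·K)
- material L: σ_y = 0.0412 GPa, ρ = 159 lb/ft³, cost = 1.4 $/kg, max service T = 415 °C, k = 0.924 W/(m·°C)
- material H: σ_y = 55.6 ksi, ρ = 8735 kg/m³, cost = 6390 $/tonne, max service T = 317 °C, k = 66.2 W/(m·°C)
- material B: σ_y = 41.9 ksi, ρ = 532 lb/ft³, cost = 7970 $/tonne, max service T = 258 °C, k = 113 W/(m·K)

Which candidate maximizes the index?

material H

Screen on constraints: cost ≤ 9.0 $/kg; max service T ≥ 198 °C; k ≥ 0.563 W/(m·K). Survivors: material L, material H, material B.
Normalizing units and computing the index:
  material L: σ_y = 41.20 MPa, ρ = 2547 kg/m³
  material H: σ_y = 383.3 MPa, ρ = 8735 kg/m³
  material B: σ_y = 288.9 MPa, ρ = 8522 kg/m³
  material H: M = 43.9 kN·m/kg
  material B: M = 33.9 kN·m/kg
  material L: M = 16.2 kN·m/kg
Material H has the largest M.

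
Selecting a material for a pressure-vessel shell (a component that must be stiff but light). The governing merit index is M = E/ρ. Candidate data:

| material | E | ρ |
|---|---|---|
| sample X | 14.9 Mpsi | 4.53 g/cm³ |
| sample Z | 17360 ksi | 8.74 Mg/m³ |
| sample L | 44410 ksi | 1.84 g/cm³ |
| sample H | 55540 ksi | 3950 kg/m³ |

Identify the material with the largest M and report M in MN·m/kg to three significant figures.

sample L, M = 166 MN·m/kg

Normalizing units and computing the index:
  sample X: E = 102.7 GPa, ρ = 4530 kg/m³
  sample Z: E = 119.7 GPa, ρ = 8740 kg/m³
  sample L: E = 306.2 GPa, ρ = 1840 kg/m³
  sample H: E = 382.9 GPa, ρ = 3950 kg/m³
  sample L: M = 166 MN·m/kg
  sample H: M = 96.9 MN·m/kg
  sample X: M = 22.7 MN·m/kg
  sample Z: M = 13.7 MN·m/kg
Highest index: sample L.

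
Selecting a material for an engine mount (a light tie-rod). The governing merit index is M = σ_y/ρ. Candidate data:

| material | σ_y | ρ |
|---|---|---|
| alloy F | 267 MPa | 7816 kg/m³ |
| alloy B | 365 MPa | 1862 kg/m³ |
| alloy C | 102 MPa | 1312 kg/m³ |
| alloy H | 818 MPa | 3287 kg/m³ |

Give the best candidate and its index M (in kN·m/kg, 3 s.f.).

Per-candidate index values:
  alloy H: M = 249 kN·m/kg
  alloy B: M = 196 kN·m/kg
  alloy C: M = 77.7 kN·m/kg
  alloy F: M = 34.2 kN·m/kg
Highest index: alloy H.

alloy H, M = 249 kN·m/kg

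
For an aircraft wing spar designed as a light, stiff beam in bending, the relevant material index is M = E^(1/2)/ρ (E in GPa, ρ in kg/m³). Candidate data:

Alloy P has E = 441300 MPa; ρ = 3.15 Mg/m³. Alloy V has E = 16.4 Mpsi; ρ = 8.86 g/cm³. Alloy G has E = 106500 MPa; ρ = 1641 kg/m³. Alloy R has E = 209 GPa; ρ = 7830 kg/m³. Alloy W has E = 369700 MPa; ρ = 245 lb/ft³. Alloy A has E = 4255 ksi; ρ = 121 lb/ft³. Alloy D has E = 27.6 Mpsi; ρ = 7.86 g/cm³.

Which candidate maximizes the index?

Putting every candidate on a common basis:
  alloy P: E = 441.3 GPa, ρ = 3150 kg/m³
  alloy V: E = 113.1 GPa, ρ = 8860 kg/m³
  alloy G: E = 106.5 GPa, ρ = 1641 kg/m³
  alloy R: E = 209.0 GPa, ρ = 7830 kg/m³
  alloy W: E = 369.7 GPa, ρ = 3925 kg/m³
  alloy A: E = 29.34 GPa, ρ = 1938 kg/m³
  alloy D: E = 190.3 GPa, ρ = 7860 kg/m³
  alloy P: M = 6.67×10⁻³
  alloy G: M = 6.29×10⁻³
  alloy W: M = 4.90×10⁻³
  alloy A: M = 2.79×10⁻³
  alloy R: M = 1.85×10⁻³
  alloy D: M = 1.76×10⁻³
  alloy V: M = 1.20×10⁻³
Highest index: alloy P.

alloy P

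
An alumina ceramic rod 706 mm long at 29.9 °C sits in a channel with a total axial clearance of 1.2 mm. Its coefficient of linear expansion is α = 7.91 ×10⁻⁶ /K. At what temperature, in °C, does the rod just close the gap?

α·L₀·ΔT = 1.2 mm ⇒ ΔT = 1.2 / (7.91×10⁻⁶ × 706.0) = 214.9 K.
T = 29.9 + 214.9 = 244.8 °C.

245 °C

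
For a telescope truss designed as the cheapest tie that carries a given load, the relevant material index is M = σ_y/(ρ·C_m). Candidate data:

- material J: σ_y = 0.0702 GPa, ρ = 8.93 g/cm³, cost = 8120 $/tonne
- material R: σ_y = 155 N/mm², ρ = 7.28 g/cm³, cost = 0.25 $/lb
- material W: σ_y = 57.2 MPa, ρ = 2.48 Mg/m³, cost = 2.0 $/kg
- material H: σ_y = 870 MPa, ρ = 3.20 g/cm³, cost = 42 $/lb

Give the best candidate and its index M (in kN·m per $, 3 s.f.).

In SI units:
  material J: σ_y = 70.20 MPa, ρ = 8930 kg/m³, cost = 8.120 $/kg
  material R: σ_y = 155.0 MPa, ρ = 7280 kg/m³, cost = 0.5511 $/kg
  material W: σ_y = 57.20 MPa, ρ = 2480 kg/m³, cost = 2.000 $/kg
  material H: σ_y = 870.0 MPa, ρ = 3200 kg/m³, cost = 92.59 $/kg
  material R: M = 38.6 kN·m per $
  material W: M = 11.5 kN·m per $
  material H: M = 2.94 kN·m per $
  material J: M = 0.968 kN·m per $
Material R ranks first.

material R, M = 38.6 kN·m per $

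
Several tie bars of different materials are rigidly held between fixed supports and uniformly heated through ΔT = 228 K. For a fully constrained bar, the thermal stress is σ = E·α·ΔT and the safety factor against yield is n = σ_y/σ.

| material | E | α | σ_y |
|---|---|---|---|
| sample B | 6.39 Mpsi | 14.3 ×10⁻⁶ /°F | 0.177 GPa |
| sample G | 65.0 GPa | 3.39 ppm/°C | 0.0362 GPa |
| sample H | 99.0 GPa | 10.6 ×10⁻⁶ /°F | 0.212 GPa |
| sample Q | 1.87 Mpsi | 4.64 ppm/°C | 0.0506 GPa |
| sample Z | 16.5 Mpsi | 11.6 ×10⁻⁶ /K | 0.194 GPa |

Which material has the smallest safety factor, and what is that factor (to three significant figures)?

Per material, after unit conversion:
  sample B: E = 44.06, α = 25.7, σ_y = 177.0 → σ = 259 MPa, n = 0.685
  sample G: E = 65.00, α = 3.39, σ_y = 36.20 → σ = 50.2 MPa, n = 0.721
  sample H: E = 99.00, α = 19.1, σ_y = 212.0 → σ = 431 MPa, n = 0.492
  sample Q: E = 12.89, α = 4.64, σ_y = 50.60 → σ = 13.6 MPa, n = 3.71
  sample Z: E = 113.8, α = 11.6, σ_y = 194.0 → σ = 301 MPa, n = 0.645
Sample H has the lowest safety factor, n = 0.492.

sample H, n = 0.492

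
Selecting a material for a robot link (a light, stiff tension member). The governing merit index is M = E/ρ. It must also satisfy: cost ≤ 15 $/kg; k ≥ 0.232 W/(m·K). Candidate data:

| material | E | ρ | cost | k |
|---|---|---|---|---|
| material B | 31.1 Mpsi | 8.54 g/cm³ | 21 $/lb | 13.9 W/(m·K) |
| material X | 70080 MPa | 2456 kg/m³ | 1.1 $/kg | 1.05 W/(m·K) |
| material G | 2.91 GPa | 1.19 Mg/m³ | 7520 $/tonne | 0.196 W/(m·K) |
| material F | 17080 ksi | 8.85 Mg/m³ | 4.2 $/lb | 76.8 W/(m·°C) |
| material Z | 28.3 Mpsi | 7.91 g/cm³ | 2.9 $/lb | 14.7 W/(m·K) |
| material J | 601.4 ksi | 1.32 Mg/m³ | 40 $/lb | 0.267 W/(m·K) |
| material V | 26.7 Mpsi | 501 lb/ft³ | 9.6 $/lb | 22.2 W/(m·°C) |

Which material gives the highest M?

Screen on constraints: cost ≤ 15 $/kg; k ≥ 0.232 W/(m·K). Survivors: material X, material F, material Z.
Convert each candidate to consistent units, then evaluate M:
  material X: E = 70.08 GPa, ρ = 2456 kg/m³
  material F: E = 117.8 GPa, ρ = 8850 kg/m³
  material Z: E = 195.1 GPa, ρ = 7910 kg/m³
  material X: M = 28.5 MN·m/kg
  material Z: M = 24.7 MN·m/kg
  material F: M = 13.3 MN·m/kg
Material X has the largest M.

material X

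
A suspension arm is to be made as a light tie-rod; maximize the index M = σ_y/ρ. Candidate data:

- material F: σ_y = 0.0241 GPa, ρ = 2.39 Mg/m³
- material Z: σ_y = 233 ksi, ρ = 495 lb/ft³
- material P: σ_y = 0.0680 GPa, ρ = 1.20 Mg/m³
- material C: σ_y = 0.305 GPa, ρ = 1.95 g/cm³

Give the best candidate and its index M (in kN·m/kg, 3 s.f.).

material Z, M = 203 kN·m/kg

After converting to SI:
  material F: σ_y = 24.10 MPa, ρ = 2390 kg/m³
  material Z: σ_y = 1606 MPa, ρ = 7929 kg/m³
  material P: σ_y = 68.00 MPa, ρ = 1200 kg/m³
  material C: σ_y = 305.0 MPa, ρ = 1950 kg/m³
  material Z: M = 203 kN·m/kg
  material C: M = 156 kN·m/kg
  material P: M = 56.7 kN·m/kg
  material F: M = 10.1 kN·m/kg
Material Z ranks first.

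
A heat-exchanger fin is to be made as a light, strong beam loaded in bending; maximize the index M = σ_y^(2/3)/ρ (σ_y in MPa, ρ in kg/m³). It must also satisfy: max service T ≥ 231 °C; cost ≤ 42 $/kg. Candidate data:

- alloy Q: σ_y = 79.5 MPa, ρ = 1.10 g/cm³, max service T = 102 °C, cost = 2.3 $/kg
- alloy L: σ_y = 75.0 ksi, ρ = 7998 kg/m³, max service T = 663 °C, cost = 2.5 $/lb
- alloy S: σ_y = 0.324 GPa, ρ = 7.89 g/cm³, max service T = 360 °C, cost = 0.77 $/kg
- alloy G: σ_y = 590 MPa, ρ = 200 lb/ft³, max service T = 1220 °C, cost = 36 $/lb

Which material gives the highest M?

alloy L

Screen on constraints: max service T ≥ 231 °C; cost ≤ 42 $/kg. Survivors: alloy L, alloy S.
In SI units:
  alloy L: σ_y = 517.1 MPa, ρ = 7998 kg/m³
  alloy S: σ_y = 324.0 MPa, ρ = 7890 kg/m³
  alloy L: M = 8.06×10⁻³
  alloy S: M = 5.98×10⁻³
Alloy L ranks first.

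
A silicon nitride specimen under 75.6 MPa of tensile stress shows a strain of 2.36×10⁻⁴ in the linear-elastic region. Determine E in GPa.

320 GPa

E = σ/ε = 75.6 MPa / 2.36×10⁻⁴ = 320300 MPa = 320 GPa.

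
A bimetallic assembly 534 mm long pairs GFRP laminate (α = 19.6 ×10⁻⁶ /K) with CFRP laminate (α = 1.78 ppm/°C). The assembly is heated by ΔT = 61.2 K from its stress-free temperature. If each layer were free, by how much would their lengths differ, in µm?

582 µm

Δα = |19.6 − 1.78|×10⁻⁶/K = 17.8×10⁻⁶/K.
ΔL_mismatch = Δα·L·ΔT = 17.8×10⁻⁶ × 534.0 mm × 61.2 K = 582 µm.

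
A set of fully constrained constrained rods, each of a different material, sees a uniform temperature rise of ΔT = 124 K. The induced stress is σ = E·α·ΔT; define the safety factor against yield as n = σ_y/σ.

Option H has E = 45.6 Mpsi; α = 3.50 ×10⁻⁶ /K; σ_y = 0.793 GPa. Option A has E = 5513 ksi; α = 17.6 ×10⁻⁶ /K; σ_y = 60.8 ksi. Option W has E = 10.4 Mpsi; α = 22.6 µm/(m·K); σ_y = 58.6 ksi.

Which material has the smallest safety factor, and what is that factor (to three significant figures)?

In consistent units (E in GPa, α in ×10⁻⁶/K, σ_y in MPa):
  option H: E = 314.4, α = 3.50, σ_y = 793.0 → σ = 136 MPa, n = 5.81
  option A: E = 38.01, α = 17.6, σ_y = 419.2 → σ = 83.0 MPa, n = 5.05
  option W: E = 71.71, α = 22.6, σ_y = 404.0 → σ = 201 MPa, n = 2.01
Smallest n: option W with n = 2.01.

option W, n = 2.01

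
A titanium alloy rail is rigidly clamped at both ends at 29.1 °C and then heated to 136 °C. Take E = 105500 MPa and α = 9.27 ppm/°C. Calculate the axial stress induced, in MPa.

E = 105500 MPa = 105.5 GPa.
ΔT = 106.9 K. Constrained thermal stress σ = E·α·ΔT = 105.5×10³ MPa × 9.27×10⁻⁶ × 106.9 = 105 MPa (compressive).

105 MPa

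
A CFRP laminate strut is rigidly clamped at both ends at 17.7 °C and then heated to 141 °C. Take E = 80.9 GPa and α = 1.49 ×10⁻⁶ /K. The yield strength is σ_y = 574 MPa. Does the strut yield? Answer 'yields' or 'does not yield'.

does not yield

ΔT = 123.3 K. Constrained thermal stress σ = E·α·ΔT = 80.90×10³ MPa × 1.49×10⁻⁶ × 123.3 = 14.9 MPa (compressive).
Compare to σ_y = 574 MPa: σ < σ_y, so it does not yield.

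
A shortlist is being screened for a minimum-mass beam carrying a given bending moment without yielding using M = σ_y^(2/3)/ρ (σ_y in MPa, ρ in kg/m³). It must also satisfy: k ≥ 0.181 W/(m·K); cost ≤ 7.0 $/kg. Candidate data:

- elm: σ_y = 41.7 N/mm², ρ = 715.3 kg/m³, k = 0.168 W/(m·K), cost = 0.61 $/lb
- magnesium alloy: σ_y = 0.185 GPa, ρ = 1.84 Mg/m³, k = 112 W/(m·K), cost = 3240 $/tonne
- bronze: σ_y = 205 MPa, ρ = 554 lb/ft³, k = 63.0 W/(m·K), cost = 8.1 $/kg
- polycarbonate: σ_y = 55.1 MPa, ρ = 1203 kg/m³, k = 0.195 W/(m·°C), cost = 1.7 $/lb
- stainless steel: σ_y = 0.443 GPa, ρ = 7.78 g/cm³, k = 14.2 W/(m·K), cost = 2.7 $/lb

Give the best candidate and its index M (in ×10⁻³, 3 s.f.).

magnesium alloy, M = 17.6×10⁻³

Screen on constraints: k ≥ 0.181 W/(m·K); cost ≤ 7.0 $/kg. Survivors: magnesium alloy, polycarbonate, stainless steel.
Convert each candidate to consistent units, then evaluate M:
  magnesium alloy: σ_y = 185.0 MPa, ρ = 1840 kg/m³
  polycarbonate: σ_y = 55.10 MPa, ρ = 1203 kg/m³
  stainless steel: σ_y = 443.0 MPa, ρ = 7780 kg/m³
  magnesium alloy: M = 17.6×10⁻³
  polycarbonate: M = 12.0×10⁻³
  stainless steel: M = 7.47×10⁻³
Highest index: magnesium alloy.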